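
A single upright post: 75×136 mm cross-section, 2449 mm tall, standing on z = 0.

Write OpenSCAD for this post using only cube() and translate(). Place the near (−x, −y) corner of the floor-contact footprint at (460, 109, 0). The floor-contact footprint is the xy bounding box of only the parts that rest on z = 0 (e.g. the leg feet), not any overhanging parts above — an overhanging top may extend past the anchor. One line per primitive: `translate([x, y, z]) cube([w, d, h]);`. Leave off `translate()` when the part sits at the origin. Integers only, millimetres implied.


translate([460, 109, 0]) cube([75, 136, 2449]);


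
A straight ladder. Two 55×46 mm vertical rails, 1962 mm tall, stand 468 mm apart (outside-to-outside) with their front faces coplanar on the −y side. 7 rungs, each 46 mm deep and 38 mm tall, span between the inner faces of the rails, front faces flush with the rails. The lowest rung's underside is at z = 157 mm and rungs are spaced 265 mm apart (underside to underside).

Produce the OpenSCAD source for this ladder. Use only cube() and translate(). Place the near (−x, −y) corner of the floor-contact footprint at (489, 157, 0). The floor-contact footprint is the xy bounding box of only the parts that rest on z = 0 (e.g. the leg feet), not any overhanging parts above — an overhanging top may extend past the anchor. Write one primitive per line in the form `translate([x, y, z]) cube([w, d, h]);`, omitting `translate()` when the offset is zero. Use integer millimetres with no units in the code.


translate([489, 157, 0]) cube([55, 46, 1962]);
translate([902, 157, 0]) cube([55, 46, 1962]);
translate([544, 157, 157]) cube([358, 46, 38]);
translate([544, 157, 422]) cube([358, 46, 38]);
translate([544, 157, 687]) cube([358, 46, 38]);
translate([544, 157, 952]) cube([358, 46, 38]);
translate([544, 157, 1217]) cube([358, 46, 38]);
translate([544, 157, 1482]) cube([358, 46, 38]);
translate([544, 157, 1747]) cube([358, 46, 38]);


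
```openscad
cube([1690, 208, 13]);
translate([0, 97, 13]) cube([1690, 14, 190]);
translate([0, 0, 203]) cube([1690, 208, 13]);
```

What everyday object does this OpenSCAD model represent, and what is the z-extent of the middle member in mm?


An I-beam. The web height is 190 mm.

Two wide flanges with a thin centred web — an I-beam. Overall 216 mm minus two 13 mm flanges gives a web of 216 − 2·13 = 190 mm.


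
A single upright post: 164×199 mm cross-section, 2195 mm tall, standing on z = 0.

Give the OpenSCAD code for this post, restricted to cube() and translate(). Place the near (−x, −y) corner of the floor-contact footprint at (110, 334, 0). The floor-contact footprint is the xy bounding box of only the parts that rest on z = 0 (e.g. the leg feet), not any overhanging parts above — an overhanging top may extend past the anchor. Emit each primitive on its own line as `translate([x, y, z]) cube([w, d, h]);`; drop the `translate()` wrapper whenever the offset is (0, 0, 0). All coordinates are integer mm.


translate([110, 334, 0]) cube([164, 199, 2195]);


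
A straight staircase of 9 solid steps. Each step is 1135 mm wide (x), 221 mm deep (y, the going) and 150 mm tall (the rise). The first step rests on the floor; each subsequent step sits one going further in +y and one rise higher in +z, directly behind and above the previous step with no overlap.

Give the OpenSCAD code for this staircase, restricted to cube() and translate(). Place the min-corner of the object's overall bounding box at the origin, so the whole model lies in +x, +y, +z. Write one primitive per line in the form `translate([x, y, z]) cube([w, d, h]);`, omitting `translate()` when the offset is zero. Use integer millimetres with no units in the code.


cube([1135, 221, 150]);
translate([0, 221, 150]) cube([1135, 221, 150]);
translate([0, 442, 300]) cube([1135, 221, 150]);
translate([0, 663, 450]) cube([1135, 221, 150]);
translate([0, 884, 600]) cube([1135, 221, 150]);
translate([0, 1105, 750]) cube([1135, 221, 150]);
translate([0, 1326, 900]) cube([1135, 221, 150]);
translate([0, 1547, 1050]) cube([1135, 221, 150]);
translate([0, 1768, 1200]) cube([1135, 221, 150]);


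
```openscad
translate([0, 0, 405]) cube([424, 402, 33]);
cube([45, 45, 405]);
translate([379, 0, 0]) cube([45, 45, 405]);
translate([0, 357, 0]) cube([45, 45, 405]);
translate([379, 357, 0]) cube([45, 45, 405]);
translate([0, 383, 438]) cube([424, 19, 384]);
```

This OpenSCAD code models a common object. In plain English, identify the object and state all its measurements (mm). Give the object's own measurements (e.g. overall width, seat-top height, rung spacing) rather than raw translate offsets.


A chair. The seat is a 424×402×33 mm slab with its top at z = 438 mm, on four 45×45 mm corner legs (flush with the seat edges, standing on z = 0). A flat backrest 19 mm thick, 384 mm tall, spans the full seat width and rises from the seat top along its +y edge, rear face flush with the rear of the seat.


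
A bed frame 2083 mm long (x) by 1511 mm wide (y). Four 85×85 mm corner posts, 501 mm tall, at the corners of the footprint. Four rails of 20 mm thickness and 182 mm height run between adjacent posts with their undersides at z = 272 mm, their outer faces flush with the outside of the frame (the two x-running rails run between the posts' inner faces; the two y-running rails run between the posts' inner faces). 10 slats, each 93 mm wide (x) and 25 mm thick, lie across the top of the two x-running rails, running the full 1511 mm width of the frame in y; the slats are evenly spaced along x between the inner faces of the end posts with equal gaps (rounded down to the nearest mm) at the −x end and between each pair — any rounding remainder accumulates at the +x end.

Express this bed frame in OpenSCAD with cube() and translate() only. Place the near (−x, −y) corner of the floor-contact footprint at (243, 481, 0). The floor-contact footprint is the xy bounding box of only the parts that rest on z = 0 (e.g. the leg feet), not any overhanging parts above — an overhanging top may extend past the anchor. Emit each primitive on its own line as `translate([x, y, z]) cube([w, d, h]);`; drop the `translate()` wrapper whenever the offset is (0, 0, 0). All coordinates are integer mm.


// slat z = rail_z + rail_h = 272 + 182 = 454
// slat gap = ⌊(1913 − 10·93) / 11⌋ = 89
translate([243, 481, 0]) cube([85, 85, 501]);
translate([243, 1907, 0]) cube([85, 85, 501]);
translate([2241, 481, 0]) cube([85, 85, 501]);
translate([2241, 1907, 0]) cube([85, 85, 501]);
translate([328, 481, 272]) cube([1913, 20, 182]);
translate([328, 1972, 272]) cube([1913, 20, 182]);
translate([243, 566, 272]) cube([20, 1341, 182]);
translate([2306, 566, 272]) cube([20, 1341, 182]);
translate([417, 481, 454]) cube([93, 1511, 25]);
translate([599, 481, 454]) cube([93, 1511, 25]);
translate([781, 481, 454]) cube([93, 1511, 25]);
translate([963, 481, 454]) cube([93, 1511, 25]);
translate([1145, 481, 454]) cube([93, 1511, 25]);
translate([1327, 481, 454]) cube([93, 1511, 25]);
translate([1509, 481, 454]) cube([93, 1511, 25]);
translate([1691, 481, 454]) cube([93, 1511, 25]);
translate([1873, 481, 454]) cube([93, 1511, 25]);
translate([2055, 481, 454]) cube([93, 1511, 25]);


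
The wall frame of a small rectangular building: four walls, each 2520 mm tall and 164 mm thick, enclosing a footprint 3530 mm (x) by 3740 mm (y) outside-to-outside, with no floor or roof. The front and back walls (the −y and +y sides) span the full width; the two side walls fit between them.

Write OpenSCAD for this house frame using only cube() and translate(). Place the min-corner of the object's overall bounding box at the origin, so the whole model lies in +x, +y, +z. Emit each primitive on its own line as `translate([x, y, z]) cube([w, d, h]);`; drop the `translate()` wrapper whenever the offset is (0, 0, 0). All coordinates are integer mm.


cube([3530, 164, 2520]);
translate([0, 3576, 0]) cube([3530, 164, 2520]);
translate([0, 164, 0]) cube([164, 3412, 2520]);
translate([3366, 164, 0]) cube([164, 3412, 2520]);


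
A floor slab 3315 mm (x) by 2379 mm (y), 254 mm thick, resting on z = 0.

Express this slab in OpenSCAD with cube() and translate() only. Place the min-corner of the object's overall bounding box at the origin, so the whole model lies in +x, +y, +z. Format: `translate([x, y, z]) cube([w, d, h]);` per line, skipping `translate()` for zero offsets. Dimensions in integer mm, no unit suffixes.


cube([3315, 2379, 254]);


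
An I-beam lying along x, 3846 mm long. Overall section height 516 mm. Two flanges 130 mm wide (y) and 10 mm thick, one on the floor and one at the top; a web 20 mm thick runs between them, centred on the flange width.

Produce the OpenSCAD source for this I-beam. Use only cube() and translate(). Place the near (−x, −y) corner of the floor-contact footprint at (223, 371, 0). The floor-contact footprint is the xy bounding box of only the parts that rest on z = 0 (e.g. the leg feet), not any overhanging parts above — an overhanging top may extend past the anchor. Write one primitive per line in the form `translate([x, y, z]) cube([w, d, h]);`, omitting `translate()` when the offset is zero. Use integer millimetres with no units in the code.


translate([223, 371, 0]) cube([3846, 130, 10]);
translate([223, 426, 10]) cube([3846, 20, 496]);
translate([223, 371, 506]) cube([3846, 130, 10]);


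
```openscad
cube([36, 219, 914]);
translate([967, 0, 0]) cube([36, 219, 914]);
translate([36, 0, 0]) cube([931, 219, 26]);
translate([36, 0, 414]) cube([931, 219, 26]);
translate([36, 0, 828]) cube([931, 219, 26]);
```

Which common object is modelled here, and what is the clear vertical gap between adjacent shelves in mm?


A bookshelf. The clear shelf gap is 388 mm.

Two tall side panels with 3 horizontal boards between them — a bookshelf. The first two shelf undersides are at z = 0 and z = 414; with shelf thickness 26, the clear gap is 414 − 0 − 26 = 388 mm.


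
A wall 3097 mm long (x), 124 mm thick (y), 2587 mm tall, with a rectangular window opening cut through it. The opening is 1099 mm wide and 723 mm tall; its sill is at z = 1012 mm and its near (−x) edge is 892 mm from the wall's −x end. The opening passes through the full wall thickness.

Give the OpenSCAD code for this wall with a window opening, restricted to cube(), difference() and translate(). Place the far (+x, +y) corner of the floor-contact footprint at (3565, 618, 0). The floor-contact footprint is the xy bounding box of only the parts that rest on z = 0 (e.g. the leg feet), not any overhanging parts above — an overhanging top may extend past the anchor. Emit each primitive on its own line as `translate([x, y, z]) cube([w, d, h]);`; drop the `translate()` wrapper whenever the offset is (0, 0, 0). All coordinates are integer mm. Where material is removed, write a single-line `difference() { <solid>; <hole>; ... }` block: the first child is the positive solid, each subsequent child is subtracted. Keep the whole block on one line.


difference() { translate([468, 494, 0]) cube([3097, 124, 2587]); translate([1360, 494, 1012]) cube([1099, 124, 723]); }


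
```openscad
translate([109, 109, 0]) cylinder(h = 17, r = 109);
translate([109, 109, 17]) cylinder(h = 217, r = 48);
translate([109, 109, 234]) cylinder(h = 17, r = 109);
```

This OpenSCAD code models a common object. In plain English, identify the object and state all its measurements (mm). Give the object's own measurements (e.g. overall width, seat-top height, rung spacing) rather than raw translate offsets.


A spool: two coaxial disc flanges of radius 109 mm and thickness 17 mm, joined by a core cylinder of radius 48 mm and height 217 mm. The lower flange rests on z = 0 and the three cylinders share a vertical axis.


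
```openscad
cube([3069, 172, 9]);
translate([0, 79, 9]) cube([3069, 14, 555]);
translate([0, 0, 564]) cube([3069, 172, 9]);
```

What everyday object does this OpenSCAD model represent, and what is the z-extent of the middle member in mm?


An I-beam. The web height is 555 mm.

Two wide flanges with a thin centred web — an I-beam. Overall 573 mm minus two 9 mm flanges gives a web of 573 − 2·9 = 555 mm.


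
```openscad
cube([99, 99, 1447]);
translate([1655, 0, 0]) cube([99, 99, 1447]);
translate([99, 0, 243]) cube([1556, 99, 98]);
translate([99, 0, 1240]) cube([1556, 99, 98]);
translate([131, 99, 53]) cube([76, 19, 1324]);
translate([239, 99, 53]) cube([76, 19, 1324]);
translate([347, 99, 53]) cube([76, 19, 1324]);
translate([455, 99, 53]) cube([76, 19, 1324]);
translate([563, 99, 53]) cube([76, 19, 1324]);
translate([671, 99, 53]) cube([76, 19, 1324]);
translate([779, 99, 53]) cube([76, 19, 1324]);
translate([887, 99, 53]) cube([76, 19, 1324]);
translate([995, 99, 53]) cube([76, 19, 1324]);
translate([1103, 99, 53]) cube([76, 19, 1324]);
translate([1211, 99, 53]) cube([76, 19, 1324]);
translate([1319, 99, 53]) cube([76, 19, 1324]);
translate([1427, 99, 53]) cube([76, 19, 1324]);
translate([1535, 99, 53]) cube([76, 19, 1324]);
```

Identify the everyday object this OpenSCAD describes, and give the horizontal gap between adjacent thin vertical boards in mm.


A fence section. The picket gap is 32 mm.

Two posts, two rails, 14 pickets — a fence section. Span 1556 mm holds 14 pickets of 76 mm with 15 equal gaps: ⌊(1556 − 14·76) / 15⌋ = 32 mm.


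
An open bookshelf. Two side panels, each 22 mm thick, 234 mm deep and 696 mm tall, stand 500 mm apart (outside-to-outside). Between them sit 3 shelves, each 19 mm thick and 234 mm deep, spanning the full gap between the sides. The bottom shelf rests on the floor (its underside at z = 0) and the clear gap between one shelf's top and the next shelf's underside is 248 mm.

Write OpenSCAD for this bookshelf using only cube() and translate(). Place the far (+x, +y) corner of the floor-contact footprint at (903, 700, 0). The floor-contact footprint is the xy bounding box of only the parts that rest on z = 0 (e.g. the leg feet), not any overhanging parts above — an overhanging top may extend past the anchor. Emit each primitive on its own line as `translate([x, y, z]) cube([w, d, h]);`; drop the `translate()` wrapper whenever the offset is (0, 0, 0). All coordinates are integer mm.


translate([403, 466, 0]) cube([22, 234, 696]);
translate([881, 466, 0]) cube([22, 234, 696]);
translate([425, 466, 0]) cube([456, 234, 19]);
translate([425, 466, 267]) cube([456, 234, 19]);
translate([425, 466, 534]) cube([456, 234, 19]);


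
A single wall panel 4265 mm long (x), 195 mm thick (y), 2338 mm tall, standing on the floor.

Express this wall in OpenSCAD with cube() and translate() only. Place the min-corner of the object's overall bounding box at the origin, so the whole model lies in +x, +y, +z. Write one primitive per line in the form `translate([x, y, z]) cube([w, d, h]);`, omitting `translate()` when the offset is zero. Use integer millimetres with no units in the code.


cube([4265, 195, 2338]);


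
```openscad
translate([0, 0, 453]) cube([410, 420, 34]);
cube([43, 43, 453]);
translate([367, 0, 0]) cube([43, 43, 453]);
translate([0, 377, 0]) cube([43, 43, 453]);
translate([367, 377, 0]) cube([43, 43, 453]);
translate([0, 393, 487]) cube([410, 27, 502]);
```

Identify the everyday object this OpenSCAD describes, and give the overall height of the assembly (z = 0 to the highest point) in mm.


A chair. The overall height is 989 mm.

A slab on four corner posts with a tall panel at the back — a chair. The seat slab sits at z = 453 with thickness 34, and the 502 mm backrest starts at the seat top, so the overall height is 453 + 34 + 502 = 989 mm.


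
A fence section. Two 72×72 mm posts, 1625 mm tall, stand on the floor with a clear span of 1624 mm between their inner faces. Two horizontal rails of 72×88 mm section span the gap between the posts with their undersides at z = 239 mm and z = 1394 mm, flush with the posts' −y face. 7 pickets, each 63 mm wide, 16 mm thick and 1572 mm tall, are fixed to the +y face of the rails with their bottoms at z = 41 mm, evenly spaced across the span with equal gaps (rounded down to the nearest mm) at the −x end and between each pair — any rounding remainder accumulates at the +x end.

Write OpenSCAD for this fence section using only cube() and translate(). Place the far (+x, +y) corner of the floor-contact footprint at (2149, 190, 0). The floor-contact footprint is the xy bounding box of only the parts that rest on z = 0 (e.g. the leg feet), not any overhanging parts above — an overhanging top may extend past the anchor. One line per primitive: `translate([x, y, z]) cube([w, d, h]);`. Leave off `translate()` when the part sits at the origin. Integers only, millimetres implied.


translate([381, 118, 0]) cube([72, 72, 1625]);
translate([2077, 118, 0]) cube([72, 72, 1625]);
translate([453, 118, 239]) cube([1624, 72, 88]);
translate([453, 118, 1394]) cube([1624, 72, 88]);
translate([600, 190, 41]) cube([63, 16, 1572]);
translate([810, 190, 41]) cube([63, 16, 1572]);
translate([1020, 190, 41]) cube([63, 16, 1572]);
translate([1230, 190, 41]) cube([63, 16, 1572]);
translate([1440, 190, 41]) cube([63, 16, 1572]);
translate([1650, 190, 41]) cube([63, 16, 1572]);
translate([1860, 190, 41]) cube([63, 16, 1572]);


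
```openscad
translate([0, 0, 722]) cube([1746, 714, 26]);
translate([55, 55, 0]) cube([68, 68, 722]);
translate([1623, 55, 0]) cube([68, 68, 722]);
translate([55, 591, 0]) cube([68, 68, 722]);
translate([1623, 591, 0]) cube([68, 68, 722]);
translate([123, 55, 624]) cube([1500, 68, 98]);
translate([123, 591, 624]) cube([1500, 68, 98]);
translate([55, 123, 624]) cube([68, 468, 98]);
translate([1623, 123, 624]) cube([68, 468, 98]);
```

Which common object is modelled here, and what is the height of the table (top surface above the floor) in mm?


A table. The table height is 748 mm.

A 1746×714×26 slab sits at z = 722 on four 68 mm square posts — a table. The top surface is at 722 + 26 = 748 mm.


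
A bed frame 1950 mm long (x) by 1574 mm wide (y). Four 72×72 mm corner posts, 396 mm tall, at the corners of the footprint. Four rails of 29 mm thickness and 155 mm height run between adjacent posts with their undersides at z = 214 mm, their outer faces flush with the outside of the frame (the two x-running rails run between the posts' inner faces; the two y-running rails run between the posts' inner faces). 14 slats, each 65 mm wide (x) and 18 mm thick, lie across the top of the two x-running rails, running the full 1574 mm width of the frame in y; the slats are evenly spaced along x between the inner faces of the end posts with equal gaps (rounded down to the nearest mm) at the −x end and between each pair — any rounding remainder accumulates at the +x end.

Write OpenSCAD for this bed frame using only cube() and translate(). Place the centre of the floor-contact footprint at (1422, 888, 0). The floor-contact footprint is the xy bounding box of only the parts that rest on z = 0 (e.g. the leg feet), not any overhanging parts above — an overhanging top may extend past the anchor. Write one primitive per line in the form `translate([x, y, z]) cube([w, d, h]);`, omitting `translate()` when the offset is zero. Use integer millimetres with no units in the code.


translate([447, 101, 0]) cube([72, 72, 396]);
translate([447, 1603, 0]) cube([72, 72, 396]);
translate([2325, 101, 0]) cube([72, 72, 396]);
translate([2325, 1603, 0]) cube([72, 72, 396]);
translate([519, 101, 214]) cube([1806, 29, 155]);
translate([519, 1646, 214]) cube([1806, 29, 155]);
translate([447, 173, 214]) cube([29, 1430, 155]);
translate([2368, 173, 214]) cube([29, 1430, 155]);
translate([578, 101, 369]) cube([65, 1574, 18]);
translate([702, 101, 369]) cube([65, 1574, 18]);
translate([826, 101, 369]) cube([65, 1574, 18]);
translate([950, 101, 369]) cube([65, 1574, 18]);
translate([1074, 101, 369]) cube([65, 1574, 18]);
translate([1198, 101, 369]) cube([65, 1574, 18]);
translate([1322, 101, 369]) cube([65, 1574, 18]);
translate([1446, 101, 369]) cube([65, 1574, 18]);
translate([1570, 101, 369]) cube([65, 1574, 18]);
translate([1694, 101, 369]) cube([65, 1574, 18]);
translate([1818, 101, 369]) cube([65, 1574, 18]);
translate([1942, 101, 369]) cube([65, 1574, 18]);
translate([2066, 101, 369]) cube([65, 1574, 18]);
translate([2190, 101, 369]) cube([65, 1574, 18]);


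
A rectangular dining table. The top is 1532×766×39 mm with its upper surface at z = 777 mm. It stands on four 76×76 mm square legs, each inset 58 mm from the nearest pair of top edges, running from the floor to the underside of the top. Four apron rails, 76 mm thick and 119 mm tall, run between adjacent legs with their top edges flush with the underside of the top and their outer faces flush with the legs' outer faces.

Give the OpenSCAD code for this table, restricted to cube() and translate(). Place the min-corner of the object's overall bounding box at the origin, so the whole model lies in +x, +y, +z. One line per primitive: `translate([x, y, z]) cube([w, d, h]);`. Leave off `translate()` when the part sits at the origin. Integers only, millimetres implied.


translate([0, 0, 738]) cube([1532, 766, 39]);
translate([58, 58, 0]) cube([76, 76, 738]);
translate([1398, 58, 0]) cube([76, 76, 738]);
translate([58, 632, 0]) cube([76, 76, 738]);
translate([1398, 632, 0]) cube([76, 76, 738]);
translate([134, 58, 619]) cube([1264, 76, 119]);
translate([134, 632, 619]) cube([1264, 76, 119]);
translate([58, 134, 619]) cube([76, 498, 119]);
translate([1398, 134, 619]) cube([76, 498, 119]);


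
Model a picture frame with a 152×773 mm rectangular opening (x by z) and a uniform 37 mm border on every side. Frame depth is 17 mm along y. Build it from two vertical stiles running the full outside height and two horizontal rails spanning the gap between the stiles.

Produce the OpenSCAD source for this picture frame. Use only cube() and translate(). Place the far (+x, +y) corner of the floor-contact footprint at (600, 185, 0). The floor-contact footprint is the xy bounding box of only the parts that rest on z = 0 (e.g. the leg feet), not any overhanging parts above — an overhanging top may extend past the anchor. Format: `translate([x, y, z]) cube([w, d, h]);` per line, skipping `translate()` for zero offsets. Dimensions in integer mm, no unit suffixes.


translate([374, 168, 0]) cube([37, 17, 847]);
translate([563, 168, 0]) cube([37, 17, 847]);
translate([411, 168, 0]) cube([152, 17, 37]);
translate([411, 168, 810]) cube([152, 17, 37]);


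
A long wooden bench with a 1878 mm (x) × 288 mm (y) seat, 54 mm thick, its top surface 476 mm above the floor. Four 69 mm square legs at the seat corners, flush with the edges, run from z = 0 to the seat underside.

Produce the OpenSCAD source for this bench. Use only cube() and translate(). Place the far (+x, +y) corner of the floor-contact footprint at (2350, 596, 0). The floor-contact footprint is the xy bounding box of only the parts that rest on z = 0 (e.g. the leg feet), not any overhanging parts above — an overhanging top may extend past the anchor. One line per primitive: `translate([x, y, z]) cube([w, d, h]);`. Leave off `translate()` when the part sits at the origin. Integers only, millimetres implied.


// leg_h = 476 − 54 = 422
translate([472, 308, 422]) cube([1878, 288, 54]);
translate([472, 308, 0]) cube([69, 69, 422]);
translate([472, 527, 0]) cube([69, 69, 422]);
translate([2281, 308, 0]) cube([69, 69, 422]);
translate([2281, 527, 0]) cube([69, 69, 422]);


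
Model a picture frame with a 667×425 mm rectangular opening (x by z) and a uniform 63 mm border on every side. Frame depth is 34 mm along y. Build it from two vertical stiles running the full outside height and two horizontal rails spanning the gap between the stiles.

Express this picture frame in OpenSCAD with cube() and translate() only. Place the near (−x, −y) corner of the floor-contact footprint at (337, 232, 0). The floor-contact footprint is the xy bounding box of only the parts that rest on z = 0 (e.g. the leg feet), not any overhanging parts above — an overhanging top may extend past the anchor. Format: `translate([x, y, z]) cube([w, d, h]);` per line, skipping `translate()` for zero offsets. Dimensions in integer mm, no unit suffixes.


translate([337, 232, 0]) cube([63, 34, 551]);
translate([1067, 232, 0]) cube([63, 34, 551]);
translate([400, 232, 0]) cube([667, 34, 63]);
translate([400, 232, 488]) cube([667, 34, 63]);


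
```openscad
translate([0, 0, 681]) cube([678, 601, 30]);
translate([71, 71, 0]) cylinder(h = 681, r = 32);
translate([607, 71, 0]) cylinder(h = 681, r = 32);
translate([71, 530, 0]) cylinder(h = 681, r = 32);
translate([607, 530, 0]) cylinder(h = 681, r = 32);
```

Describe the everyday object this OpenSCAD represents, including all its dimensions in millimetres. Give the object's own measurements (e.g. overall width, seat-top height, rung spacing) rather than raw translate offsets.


A rectangular dining table. The top is 678×601×30 mm with its upper surface at z = 711 mm. It stands on four round legs of 64 mm diameter, each leg's bounding box inset 39 mm from the nearest pair of top edges, running from the floor to the underside of the top.


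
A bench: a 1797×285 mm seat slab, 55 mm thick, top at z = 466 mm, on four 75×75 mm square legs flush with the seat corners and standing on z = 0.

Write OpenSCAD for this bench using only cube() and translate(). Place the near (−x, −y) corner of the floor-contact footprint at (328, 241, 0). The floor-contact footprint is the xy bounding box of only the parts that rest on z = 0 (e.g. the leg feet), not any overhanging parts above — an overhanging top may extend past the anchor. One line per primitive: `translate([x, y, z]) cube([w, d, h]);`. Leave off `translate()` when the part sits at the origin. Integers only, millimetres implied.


// leg_h = 466 − 55 = 411
translate([328, 241, 411]) cube([1797, 285, 55]);
translate([328, 241, 0]) cube([75, 75, 411]);
translate([328, 451, 0]) cube([75, 75, 411]);
translate([2050, 241, 0]) cube([75, 75, 411]);
translate([2050, 451, 0]) cube([75, 75, 411]);


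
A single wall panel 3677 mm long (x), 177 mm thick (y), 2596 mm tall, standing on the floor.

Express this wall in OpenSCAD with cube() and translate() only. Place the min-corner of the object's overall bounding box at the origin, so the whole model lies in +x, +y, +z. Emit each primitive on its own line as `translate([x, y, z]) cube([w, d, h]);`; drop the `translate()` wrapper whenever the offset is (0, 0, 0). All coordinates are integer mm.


cube([3677, 177, 2596]);


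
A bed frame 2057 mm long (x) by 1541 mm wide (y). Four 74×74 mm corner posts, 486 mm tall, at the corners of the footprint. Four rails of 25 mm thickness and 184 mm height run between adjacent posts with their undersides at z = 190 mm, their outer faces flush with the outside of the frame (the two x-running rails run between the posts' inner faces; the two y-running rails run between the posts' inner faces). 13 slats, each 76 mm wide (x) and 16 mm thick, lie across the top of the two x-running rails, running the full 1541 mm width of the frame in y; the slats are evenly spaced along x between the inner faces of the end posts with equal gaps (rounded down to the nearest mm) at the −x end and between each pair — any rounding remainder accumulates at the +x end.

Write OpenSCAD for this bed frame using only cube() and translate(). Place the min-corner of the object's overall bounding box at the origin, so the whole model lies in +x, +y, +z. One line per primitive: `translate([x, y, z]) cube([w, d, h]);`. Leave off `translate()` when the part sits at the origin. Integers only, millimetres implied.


cube([74, 74, 486]);
translate([0, 1467, 0]) cube([74, 74, 486]);
translate([1983, 0, 0]) cube([74, 74, 486]);
translate([1983, 1467, 0]) cube([74, 74, 486]);
translate([74, 0, 190]) cube([1909, 25, 184]);
translate([74, 1516, 190]) cube([1909, 25, 184]);
translate([0, 74, 190]) cube([25, 1393, 184]);
translate([2032, 74, 190]) cube([25, 1393, 184]);
translate([139, 0, 374]) cube([76, 1541, 16]);
translate([280, 0, 374]) cube([76, 1541, 16]);
translate([421, 0, 374]) cube([76, 1541, 16]);
translate([562, 0, 374]) cube([76, 1541, 16]);
translate([703, 0, 374]) cube([76, 1541, 16]);
translate([844, 0, 374]) cube([76, 1541, 16]);
translate([985, 0, 374]) cube([76, 1541, 16]);
translate([1126, 0, 374]) cube([76, 1541, 16]);
translate([1267, 0, 374]) cube([76, 1541, 16]);
translate([1408, 0, 374]) cube([76, 1541, 16]);
translate([1549, 0, 374]) cube([76, 1541, 16]);
translate([1690, 0, 374]) cube([76, 1541, 16]);
translate([1831, 0, 374]) cube([76, 1541, 16]);


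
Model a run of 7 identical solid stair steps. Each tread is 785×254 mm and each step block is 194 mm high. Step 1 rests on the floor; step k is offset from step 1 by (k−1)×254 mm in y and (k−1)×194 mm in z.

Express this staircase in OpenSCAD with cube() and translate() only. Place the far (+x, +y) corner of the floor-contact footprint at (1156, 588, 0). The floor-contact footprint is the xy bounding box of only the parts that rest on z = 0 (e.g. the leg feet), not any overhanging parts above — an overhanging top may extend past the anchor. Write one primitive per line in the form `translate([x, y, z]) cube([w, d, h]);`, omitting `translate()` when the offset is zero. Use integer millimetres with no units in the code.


translate([371, 334, 0]) cube([785, 254, 194]);
translate([371, 588, 194]) cube([785, 254, 194]);
translate([371, 842, 388]) cube([785, 254, 194]);
translate([371, 1096, 582]) cube([785, 254, 194]);
translate([371, 1350, 776]) cube([785, 254, 194]);
translate([371, 1604, 970]) cube([785, 254, 194]);
translate([371, 1858, 1164]) cube([785, 254, 194]);


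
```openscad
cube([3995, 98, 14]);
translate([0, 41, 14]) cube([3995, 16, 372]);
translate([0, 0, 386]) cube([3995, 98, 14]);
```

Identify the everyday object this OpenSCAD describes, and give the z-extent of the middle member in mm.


An I-beam. The web height is 372 mm.

Two wide flanges with a thin centred web — an I-beam. Overall 400 mm minus two 14 mm flanges gives a web of 400 − 2·14 = 372 mm.


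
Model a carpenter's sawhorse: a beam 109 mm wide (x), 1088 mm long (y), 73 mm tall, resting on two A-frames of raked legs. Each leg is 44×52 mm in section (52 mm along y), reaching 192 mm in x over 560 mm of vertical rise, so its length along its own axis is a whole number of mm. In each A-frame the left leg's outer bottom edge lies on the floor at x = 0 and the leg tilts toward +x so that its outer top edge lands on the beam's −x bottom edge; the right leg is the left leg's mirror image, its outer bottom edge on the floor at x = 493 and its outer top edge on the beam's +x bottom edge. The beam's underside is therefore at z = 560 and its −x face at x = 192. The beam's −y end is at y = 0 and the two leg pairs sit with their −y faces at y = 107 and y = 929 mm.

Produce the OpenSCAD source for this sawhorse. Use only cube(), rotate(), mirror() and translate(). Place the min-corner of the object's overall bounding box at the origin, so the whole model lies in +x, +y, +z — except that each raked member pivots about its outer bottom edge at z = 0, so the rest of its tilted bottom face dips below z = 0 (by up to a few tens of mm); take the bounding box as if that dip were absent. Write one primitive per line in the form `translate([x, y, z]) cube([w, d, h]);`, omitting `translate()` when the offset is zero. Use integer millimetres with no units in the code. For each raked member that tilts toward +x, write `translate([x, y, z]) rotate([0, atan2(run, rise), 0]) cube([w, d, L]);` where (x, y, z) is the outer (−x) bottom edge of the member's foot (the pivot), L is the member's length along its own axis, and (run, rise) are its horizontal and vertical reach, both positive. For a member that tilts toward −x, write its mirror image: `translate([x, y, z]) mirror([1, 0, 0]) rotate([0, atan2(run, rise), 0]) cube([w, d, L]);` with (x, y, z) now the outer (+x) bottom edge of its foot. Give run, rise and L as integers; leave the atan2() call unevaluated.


translate([192, 0, 560]) cube([109, 1088, 73]);
translate([0, 107, 0]) rotate([0, atan2(192, 560), 0]) cube([44, 52, 592]);
translate([493, 107, 0]) mirror([1, 0, 0]) rotate([0, atan2(192, 560), 0]) cube([44, 52, 592]);
translate([0, 929, 0]) rotate([0, atan2(192, 560), 0]) cube([44, 52, 592]);
translate([493, 929, 0]) mirror([1, 0, 0]) rotate([0, atan2(192, 560), 0]) cube([44, 52, 592]);


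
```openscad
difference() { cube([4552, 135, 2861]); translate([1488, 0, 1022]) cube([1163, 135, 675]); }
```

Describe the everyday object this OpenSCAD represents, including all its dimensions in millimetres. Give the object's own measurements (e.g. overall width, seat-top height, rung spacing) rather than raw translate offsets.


A wall 4552 mm long (x), 135 mm thick (y), 2861 mm tall, with a rectangular window opening cut through it. The opening is 1163 mm wide and 675 mm tall; its sill is at z = 1022 mm and its near (−x) edge is 1488 mm from the wall's −x end. The opening passes through the full wall thickness.


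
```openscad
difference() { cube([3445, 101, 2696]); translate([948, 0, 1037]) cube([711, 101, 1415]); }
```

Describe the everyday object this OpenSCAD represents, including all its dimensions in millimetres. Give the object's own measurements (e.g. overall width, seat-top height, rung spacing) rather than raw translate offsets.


A wall 3445 mm long (x), 101 mm thick (y), 2696 mm tall, with a rectangular window opening cut through it. The opening is 711 mm wide and 1415 mm tall; its sill is at z = 1037 mm and its near (−x) edge is 948 mm from the wall's −x end. The opening passes through the full wall thickness.


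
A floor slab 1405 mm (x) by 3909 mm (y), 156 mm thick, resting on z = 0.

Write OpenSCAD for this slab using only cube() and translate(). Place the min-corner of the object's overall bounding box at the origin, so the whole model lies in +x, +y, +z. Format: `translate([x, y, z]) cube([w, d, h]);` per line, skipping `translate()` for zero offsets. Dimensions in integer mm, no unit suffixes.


cube([1405, 3909, 156]);


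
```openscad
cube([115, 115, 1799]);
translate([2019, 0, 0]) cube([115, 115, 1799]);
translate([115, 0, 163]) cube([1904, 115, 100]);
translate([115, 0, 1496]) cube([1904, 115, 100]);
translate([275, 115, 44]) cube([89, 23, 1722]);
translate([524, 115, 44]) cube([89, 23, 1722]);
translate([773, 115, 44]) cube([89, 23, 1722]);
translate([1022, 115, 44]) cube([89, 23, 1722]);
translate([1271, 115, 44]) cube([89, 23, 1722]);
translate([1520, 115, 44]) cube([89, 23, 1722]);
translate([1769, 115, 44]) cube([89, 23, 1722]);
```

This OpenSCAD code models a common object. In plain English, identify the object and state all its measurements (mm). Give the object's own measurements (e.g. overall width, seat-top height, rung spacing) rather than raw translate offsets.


A fence section. Two 115×115 mm posts, 1799 mm tall, stand on the floor with a clear span of 1904 mm between their inner faces. Two horizontal rails of 115×100 mm section span the gap between the posts with their undersides at z = 163 mm and z = 1496 mm, flush with the posts' −y face. 7 pickets, each 89 mm wide, 23 mm thick and 1722 mm tall, are fixed to the +y face of the rails with their bottoms at z = 44 mm, spaced across the span with a 160 mm gap after the −x post and between neighbouring pickets, with 161 mm left before the +x post.


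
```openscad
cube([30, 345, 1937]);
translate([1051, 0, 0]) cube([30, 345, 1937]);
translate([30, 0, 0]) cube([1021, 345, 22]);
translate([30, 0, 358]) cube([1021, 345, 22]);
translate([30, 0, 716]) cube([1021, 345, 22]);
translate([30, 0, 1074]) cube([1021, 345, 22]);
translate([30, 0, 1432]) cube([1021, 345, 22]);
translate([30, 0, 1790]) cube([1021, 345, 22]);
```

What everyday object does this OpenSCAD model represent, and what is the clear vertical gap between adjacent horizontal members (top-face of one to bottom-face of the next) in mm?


A bookshelf. The clear shelf gap is 336 mm.

Two tall side panels with 6 horizontal boards between them — a bookshelf. The first two shelf undersides are at z = 0 and z = 358; with shelf thickness 22, the clear gap is 358 − 0 − 22 = 336 mm.


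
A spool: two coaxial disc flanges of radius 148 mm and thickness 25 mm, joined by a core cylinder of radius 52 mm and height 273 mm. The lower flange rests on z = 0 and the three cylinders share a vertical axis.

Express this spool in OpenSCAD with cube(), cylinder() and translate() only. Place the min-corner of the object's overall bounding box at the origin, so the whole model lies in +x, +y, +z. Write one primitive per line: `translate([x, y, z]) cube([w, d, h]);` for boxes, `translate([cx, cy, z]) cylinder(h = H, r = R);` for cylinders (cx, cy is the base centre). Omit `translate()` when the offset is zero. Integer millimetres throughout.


translate([148, 148, 0]) cylinder(h = 25, r = 148);
translate([148, 148, 25]) cylinder(h = 273, r = 52);
translate([148, 148, 298]) cylinder(h = 25, r = 148);


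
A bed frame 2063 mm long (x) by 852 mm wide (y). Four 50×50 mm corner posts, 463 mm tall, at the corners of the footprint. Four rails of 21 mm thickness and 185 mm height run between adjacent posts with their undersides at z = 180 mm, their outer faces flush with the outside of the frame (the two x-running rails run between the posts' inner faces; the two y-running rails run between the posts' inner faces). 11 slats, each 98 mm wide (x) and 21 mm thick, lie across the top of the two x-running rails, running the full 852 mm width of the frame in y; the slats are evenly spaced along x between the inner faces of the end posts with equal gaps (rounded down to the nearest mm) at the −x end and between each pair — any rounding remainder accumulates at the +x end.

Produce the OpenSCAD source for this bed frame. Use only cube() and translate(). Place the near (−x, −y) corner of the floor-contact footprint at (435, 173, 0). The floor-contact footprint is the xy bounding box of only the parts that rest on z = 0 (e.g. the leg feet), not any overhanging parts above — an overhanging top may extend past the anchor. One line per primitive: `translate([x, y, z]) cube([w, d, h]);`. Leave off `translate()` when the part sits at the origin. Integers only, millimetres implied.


translate([435, 173, 0]) cube([50, 50, 463]);
translate([435, 975, 0]) cube([50, 50, 463]);
translate([2448, 173, 0]) cube([50, 50, 463]);
translate([2448, 975, 0]) cube([50, 50, 463]);
translate([485, 173, 180]) cube([1963, 21, 185]);
translate([485, 1004, 180]) cube([1963, 21, 185]);
translate([435, 223, 180]) cube([21, 752, 185]);
translate([2477, 223, 180]) cube([21, 752, 185]);
translate([558, 173, 365]) cube([98, 852, 21]);
translate([729, 173, 365]) cube([98, 852, 21]);
translate([900, 173, 365]) cube([98, 852, 21]);
translate([1071, 173, 365]) cube([98, 852, 21]);
translate([1242, 173, 365]) cube([98, 852, 21]);
translate([1413, 173, 365]) cube([98, 852, 21]);
translate([1584, 173, 365]) cube([98, 852, 21]);
translate([1755, 173, 365]) cube([98, 852, 21]);
translate([1926, 173, 365]) cube([98, 852, 21]);
translate([2097, 173, 365]) cube([98, 852, 21]);
translate([2268, 173, 365]) cube([98, 852, 21]);


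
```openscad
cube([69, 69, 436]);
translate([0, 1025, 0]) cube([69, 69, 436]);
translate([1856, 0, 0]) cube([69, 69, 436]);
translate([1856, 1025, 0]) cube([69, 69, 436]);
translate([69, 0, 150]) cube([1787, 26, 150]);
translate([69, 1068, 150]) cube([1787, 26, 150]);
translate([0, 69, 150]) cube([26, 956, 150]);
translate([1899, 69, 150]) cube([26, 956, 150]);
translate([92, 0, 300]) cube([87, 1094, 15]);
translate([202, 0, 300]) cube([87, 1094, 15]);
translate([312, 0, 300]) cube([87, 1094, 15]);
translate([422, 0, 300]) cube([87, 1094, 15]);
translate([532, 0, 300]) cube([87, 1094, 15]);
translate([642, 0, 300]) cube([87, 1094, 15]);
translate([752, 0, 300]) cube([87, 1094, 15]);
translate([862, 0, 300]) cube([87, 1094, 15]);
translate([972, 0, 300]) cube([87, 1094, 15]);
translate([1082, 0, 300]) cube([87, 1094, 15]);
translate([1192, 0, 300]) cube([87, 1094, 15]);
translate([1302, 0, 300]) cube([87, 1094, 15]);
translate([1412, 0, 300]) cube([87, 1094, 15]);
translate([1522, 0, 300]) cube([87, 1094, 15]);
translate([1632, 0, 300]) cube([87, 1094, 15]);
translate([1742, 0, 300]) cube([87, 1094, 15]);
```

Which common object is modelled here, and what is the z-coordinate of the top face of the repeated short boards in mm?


A bed frame. The slat-top height is 315 mm.

Four posts, four rails, and a row of slats — a bed frame. Slats sit on the rails at z = 150 + 150 = 300; with slat thickness 15, the top is 315 mm.
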